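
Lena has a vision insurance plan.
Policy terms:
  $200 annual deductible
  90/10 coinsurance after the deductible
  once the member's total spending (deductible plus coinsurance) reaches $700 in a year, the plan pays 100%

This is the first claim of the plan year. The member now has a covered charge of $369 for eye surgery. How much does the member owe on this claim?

Deductible not yet touched, so the first $200 of the bill goes to the deductible.
That leaves $369 − $200 = $169 for coinsurance.
Coinsurance: $169 × 10% = $16.90.
That puts the member's cost at $200 + $16.90 = $216.90 before any cap.
Total out-of-pocket so far would be $0 + $216.90 = $216.90, below the $700 cap — no reduction.

$216.90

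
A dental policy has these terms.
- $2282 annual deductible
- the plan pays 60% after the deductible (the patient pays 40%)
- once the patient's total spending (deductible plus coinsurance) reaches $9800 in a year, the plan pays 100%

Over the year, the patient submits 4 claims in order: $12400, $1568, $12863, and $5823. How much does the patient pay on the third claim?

#1 ($12400): $2282 finishes the deductible; $10118 goes to coinsurance; coinsurance $10118 × 40% = $4047.20. Patient pays $6329.20; OOP now $6329.20.
#2 ($1568): deductible met; 40% of $1568 = $627.20. Patient owes $627.20 (running OOP $6956.40).
#3 ($12863): deductible met; 40% of $12863 = $5145.20. Adding that to $6956.40 gives $12101.60, past the $9800 cap; patient pays only $9800 − $6956.40 = $2843.60.

$2843.60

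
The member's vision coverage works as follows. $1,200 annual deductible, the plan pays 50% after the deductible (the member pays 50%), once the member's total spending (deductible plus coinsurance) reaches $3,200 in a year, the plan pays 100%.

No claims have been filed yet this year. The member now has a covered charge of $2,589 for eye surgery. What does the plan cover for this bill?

Nothing has been paid toward the $1,200 deductible, so the first $1,200 of this charge is applied there.
The remaining $1,389 (= $2,589 − $1,200) moves to coinsurance.
Member's 50% share of $1,389 is $694.50.
That puts the member's cost at $1,200 + $694.50 = $1,894.50 before any cap.
Cumulative spending $0 + $1,894.50 = $1,894.50 stays under the $3,200 maximum.
The plan picks up $2,589 − $1,894.50 = $694.50.

$694.50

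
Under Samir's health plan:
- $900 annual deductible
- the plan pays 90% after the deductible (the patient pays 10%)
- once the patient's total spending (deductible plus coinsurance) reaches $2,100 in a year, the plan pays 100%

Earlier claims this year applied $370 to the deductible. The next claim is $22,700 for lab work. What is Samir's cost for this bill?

Deductible still to meet: $900 − $370 = $530.
After the $530 deductible portion, $22,700 − $530 = $22,170 is subject to coinsurance.
Coinsurance: $22,170 × 10% = $2,217.
Patient responsibility before any cap: $530 + $2,217 = $2,747.
Adding $2,747 to the $370 already spent would give $3,117, which exceeds the $2,100 cap; the patient pays just $2,100 − $370 = $1,730.

$1,730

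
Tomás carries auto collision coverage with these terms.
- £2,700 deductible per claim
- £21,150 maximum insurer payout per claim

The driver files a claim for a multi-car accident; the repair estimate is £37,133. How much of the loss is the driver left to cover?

£15,983

After the deductible, £37,133 − £2,700 = £34,433 remains.
£34,433 exceeds the £21,150 limit, so the insurer pays the limit: £21,150.
Out of pocket: £37,133 − £21,150 = £15,983.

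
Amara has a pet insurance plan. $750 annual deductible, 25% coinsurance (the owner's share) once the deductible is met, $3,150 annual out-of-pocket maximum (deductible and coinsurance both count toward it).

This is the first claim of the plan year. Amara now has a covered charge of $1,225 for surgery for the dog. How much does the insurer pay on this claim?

Nothing has been paid toward the $750 deductible, so the first $750 of this charge is applied there.
After the $750 deductible portion, $1,225 − $750 = $475 is subject to coinsurance.
Coinsurance: $475 × 25% = $118.75.
Owner responsibility before any cap: $750 + $118.75 = $868.75.
Year-to-date out-of-pocket becomes $0 + $868.75 = $868.75, still under the $3,150 maximum, so no cap applies.
The insurer covers the remainder: $1,225 − $868.75 = $356.25.

$356.25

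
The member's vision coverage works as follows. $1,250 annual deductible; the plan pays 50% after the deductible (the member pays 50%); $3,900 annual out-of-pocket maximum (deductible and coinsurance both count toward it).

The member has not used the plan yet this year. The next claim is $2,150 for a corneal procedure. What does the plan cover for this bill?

The full $1,250 deductible is still open; $1,250 of this bill applies to it.
The remaining $900 (= $2,150 − $1,250) moves to coinsurance.
Coinsurance: $900 × 50% = $450.
That puts the member's cost at $1,250 + $450 = $1,700 before any cap.
Cumulative spending $0 + $1,700 = $1,700 stays under the $3,900 maximum.
The plan picks up $2,150 − $1,700 = $450.

$450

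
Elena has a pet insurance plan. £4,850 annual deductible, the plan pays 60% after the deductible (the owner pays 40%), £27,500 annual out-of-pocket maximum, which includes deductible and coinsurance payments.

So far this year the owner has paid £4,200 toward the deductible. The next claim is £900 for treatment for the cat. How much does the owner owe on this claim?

Deductible still to meet: £4,850 − £4,200 = £650.
That leaves £900 − £650 = £250 for coinsurance.
Owner's 40% share of £250 is £100.
That puts the owner's cost at £650 + £100 = £750 before any cap.
Cumulative spending £4,200 + £750 = £4,950 stays under the £27,500 maximum.

£750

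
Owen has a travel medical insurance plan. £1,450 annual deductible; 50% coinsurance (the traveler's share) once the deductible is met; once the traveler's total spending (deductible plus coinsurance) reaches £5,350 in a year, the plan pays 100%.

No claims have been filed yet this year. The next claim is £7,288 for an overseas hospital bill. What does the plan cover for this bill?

£2,919

Nothing has been paid toward the £1,450 deductible, so the first £1,450 of this charge is applied there.
That leaves £7,288 − £1,450 = £5,838 for coinsurance.
Coinsurance: £5,838 × 50% = £2,919.
That puts the traveler's cost at £1,450 + £2,919 = £4,369 before any cap.
Year-to-date out-of-pocket becomes £0 + £4,369 = £4,369, still under the £5,350 maximum, so no cap applies.
Insurer pays the balance: £7,288 − £4,369 = £2,919.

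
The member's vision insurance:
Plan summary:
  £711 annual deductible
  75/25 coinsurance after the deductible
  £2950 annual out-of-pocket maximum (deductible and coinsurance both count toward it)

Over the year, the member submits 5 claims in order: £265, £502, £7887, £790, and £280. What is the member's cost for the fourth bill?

#1 (£265): fully absorbed by the deductible. Cost to member: £265. OOP to date £265.
#2 (£502): £446 to deductible, leaving £56; coinsurance £56 × 25% = £14. Member owes £460 (running OOP £725).
#3 (£7887): 25% coinsurance on £7887 = £1971.75. Member pays £1971.75; OOP now £2696.75.
#4 (£790): deductible already satisfied, so member's share is 25% × £790 = £197.50. Member owes £197.50 (running OOP £2894.25).

£197.50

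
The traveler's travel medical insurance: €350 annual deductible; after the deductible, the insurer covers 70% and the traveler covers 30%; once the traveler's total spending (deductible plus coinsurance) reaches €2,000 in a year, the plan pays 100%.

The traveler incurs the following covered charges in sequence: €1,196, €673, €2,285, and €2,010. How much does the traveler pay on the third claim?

€685.50

Bill 1, €1,196: deductible takes €350, €846 remains; 30% of €846 = €253.80. Traveler pays €603.80; OOP now €603.80.
Bill 2, €673: 30% coinsurance on €673 = €201.90. Cost to traveler: €201.90. OOP to date €805.70.
Bill 3, €2,285: deductible met; 30% of €2,285 = €685.50. Traveler pays €685.50; OOP now €1,491.20.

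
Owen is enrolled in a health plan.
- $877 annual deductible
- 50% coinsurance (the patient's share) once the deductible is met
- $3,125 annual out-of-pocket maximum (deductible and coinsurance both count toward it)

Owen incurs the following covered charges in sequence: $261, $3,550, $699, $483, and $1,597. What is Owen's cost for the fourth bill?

$241.50

Claim 1 ($261): entire amount goes to the deductible. Patient owes $261 (running OOP $261).
Claim 2 ($3,550): $616 to deductible, leaving $2,934; coinsurance $2,934 × 50% = $1,467. Patient pays $2,083; OOP now $2,344.
Claim 3 ($699): 50% coinsurance on $699 = $349.50. Patient owes $349.50 (running OOP $2,693.50).
Claim 4 ($483): deductible already satisfied, so patient's share is 50% × $483 = $241.50. Cost to patient: $241.50. OOP to date $2,935.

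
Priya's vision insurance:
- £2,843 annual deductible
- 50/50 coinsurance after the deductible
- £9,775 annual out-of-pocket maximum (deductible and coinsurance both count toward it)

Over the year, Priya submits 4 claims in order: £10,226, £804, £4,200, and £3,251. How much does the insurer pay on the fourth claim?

£2,512.50

Claim 1 (£10,226): deductible takes £2,843, £7,383 remains; member's 50% is £3,691.50. Cost to member: £6,534.50. OOP to date £6,534.50. Plan pays £10,226 − £6,534.50 = £3,691.50.
Claim 2 (£804): deductible already satisfied, so member's share is 50% × £804 = £402. Member pays £402; OOP now £6,936.50. Insurer: £804 − £402 = £402.
Claim 3 (£4,200): deductible met; 50% of £4,200 = £2,100. Member pays £2,100; OOP now £9,036.50. Insurer: £4,200 − £2,100 = £2,100.
Claim 4 (£3,251): 50% coinsurance on £3,251 = £1,625.50. Adding that to £9,036.50 gives £10,662, past the £9,775 cap; member pays only £9,775 − £9,036.50 = £738.50. Plan pays £3,251 − £738.50 = £2,512.50.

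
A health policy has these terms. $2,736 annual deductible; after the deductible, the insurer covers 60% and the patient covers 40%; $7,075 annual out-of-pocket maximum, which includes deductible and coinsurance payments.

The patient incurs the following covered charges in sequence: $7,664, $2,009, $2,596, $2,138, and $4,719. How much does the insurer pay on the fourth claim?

Claim 1 ($7,664): deductible takes $2,736, $4,928 remains; coinsurance $4,928 × 40% = $1,971.20. Cost to patient: $4,707.20. OOP to date $4,707.20. Insurer: $7,664 − $4,707.20 = $2,956.80.
Claim 2 ($2,009): deductible met; 40% of $2,009 = $803.60. Patient owes $803.60 (running OOP $5,510.80). Insurer: $2,009 − $803.60 = $1,205.40.
Claim 3 ($2,596): 40% coinsurance on $2,596 = $1,038.40. Cost to patient: $1,038.40. OOP to date $6,549.20. Plan pays $2,596 − $1,038.40 = $1,557.60.
Claim 4 ($2,138): 40% coinsurance on $2,138 = $855.20. That would push OOP to $7,404.40, over the $7,075 cap, so patient pays $7,075 − $6,549.20 = $525.80. Plan pays $2,138 − $525.80 = $1,612.20.

$1,612.20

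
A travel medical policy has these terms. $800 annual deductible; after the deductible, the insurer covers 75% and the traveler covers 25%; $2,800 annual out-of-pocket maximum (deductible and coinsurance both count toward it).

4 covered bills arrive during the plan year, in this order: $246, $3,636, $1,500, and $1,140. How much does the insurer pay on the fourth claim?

Claim 1 — $246: fully absorbed by the deductible. Traveler pays $246; OOP now $246. Plan pays $246 − $246 = $0.
Claim 2 — $3,636: $554 finishes the deductible; $3,082 goes to coinsurance; coinsurance $3,082 × 25% = $770.50. Cost to traveler: $1,324.50. OOP to date $1,570.50. Insurer: $3,636 − $1,324.50 = $2,311.50.
Claim 3 — $1,500: 25% coinsurance on $1,500 = $375. Traveler owes $375 (running OOP $1,945.50). Insurer: $1,500 − $375 = $1,125.
Claim 4 — $1,140: 25% coinsurance on $1,140 = $285. Cost to traveler: $285. OOP to date $2,230.50. Plan pays $1,140 − $285 = $855.

$855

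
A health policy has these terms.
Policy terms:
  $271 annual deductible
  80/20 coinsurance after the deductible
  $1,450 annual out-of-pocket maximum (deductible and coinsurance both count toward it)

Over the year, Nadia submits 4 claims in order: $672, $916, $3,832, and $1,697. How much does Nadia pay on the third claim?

Bill 1, $672: deductible takes $271, $401 remains; coinsurance $401 × 20% = $80.20. Patient pays $351.20; OOP now $351.20.
Bill 2, $916: 20% coinsurance on $916 = $183.20. Patient owes $183.20 (running OOP $534.40).
Bill 3, $3,832: deductible already satisfied, so patient's share is 20% × $3,832 = $766.40. Patient pays $766.40; OOP now $1,300.80.

$766.40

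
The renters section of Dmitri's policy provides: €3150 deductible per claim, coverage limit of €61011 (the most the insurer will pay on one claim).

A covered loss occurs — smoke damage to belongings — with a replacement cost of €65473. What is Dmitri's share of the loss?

Less the €3150 deductible: €65473 − €3150 = €62323.
€62323 exceeds the €61011 limit, so the insurer pays the limit: €61011.
The tenant bears the rest of the original loss: €65473 − €61011 = €4462.

€4462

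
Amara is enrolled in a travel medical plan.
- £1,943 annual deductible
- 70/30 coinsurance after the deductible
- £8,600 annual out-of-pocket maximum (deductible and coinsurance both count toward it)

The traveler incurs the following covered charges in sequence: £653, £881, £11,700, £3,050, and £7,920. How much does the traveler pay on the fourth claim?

Bill 1, £653: fully absorbed by the deductible. Cost to traveler: £653. OOP to date £653.
Bill 2, £881: entire amount goes to the deductible. Cost to traveler: £881. OOP to date £1,534.
Bill 3, £11,700: £409 to deductible, leaving £11,291; traveler's 30% is £3,387.30. Cost to traveler: £3,796.30. OOP to date £5,330.30.
Bill 4, £3,050: deductible already satisfied, so traveler's share is 30% × £3,050 = £915. Traveler owes £915 (running OOP £6,245.30).

£915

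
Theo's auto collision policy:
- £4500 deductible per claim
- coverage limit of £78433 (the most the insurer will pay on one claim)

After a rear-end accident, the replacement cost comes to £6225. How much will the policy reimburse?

Subtract the deductible: £6225 − £4500 = £1725.
£1725 ≤ £78433, so the limit doesn't bind; insurer pays £1725.

£1725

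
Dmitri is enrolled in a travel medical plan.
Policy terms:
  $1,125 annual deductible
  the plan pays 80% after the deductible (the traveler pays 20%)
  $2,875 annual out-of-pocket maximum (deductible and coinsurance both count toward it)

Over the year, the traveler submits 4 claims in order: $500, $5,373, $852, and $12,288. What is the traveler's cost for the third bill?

$170.40

Bill 1, $500: entire amount goes to the deductible. Traveler pays $500; OOP now $500.
Bill 2, $5,373: $625 finishes the deductible; $4,748 goes to coinsurance; traveler's 20% is $949.60. Cost to traveler: $1,574.60. OOP to date $2,074.60.
Bill 3, $852: deductible already satisfied, so traveler's share is 20% × $852 = $170.40. Traveler pays $170.40; OOP now $2,245.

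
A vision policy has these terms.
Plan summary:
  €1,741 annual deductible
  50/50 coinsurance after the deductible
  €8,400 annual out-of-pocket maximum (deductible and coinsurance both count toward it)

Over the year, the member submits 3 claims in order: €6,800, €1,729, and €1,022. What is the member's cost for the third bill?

€511

Bill 1, €6,800: deductible takes €1,741, €5,059 remains; coinsurance €5,059 × 50% = €2,529.50. Cost to member: €4,270.50. OOP to date €4,270.50.
Bill 2, €1,729: deductible met; 50% of €1,729 = €864.50. Member owes €864.50 (running OOP €5,135).
Bill 3, €1,022: 50% coinsurance on €1,022 = €511. Cost to member: €511. OOP to date €5,646.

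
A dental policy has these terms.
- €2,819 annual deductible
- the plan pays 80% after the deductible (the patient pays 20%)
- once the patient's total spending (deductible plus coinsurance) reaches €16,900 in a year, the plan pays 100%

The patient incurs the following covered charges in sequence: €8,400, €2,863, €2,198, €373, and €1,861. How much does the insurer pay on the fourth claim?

€298.40

#1 (€8,400): €2,819 finishes the deductible; €5,581 goes to coinsurance; coinsurance €5,581 × 20% = €1,116.20. Patient owes €3,935.20 (running OOP €3,935.20). Insurer: €8,400 − €3,935.20 = €4,464.80.
#2 (€2,863): 20% coinsurance on €2,863 = €572.60. Patient owes €572.60 (running OOP €4,507.80). Insurer: €2,863 − €572.60 = €2,290.40.
#3 (€2,198): deductible already satisfied, so patient's share is 20% × €2,198 = €439.60. Cost to patient: €439.60. OOP to date €4,947.40. Insurer: €2,198 − €439.60 = €1,758.40.
#4 (€373): 20% coinsurance on €373 = €74.60. Patient pays €74.60; OOP now €5,022. Insurer: €373 − €74.60 = €298.40.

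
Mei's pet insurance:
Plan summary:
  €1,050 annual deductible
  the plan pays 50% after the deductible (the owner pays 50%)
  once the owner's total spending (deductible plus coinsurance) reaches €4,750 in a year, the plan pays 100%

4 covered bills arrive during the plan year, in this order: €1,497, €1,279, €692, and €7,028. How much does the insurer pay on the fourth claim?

€4,537

Claim 1 — €1,497: deductible takes €1,050, €447 remains; 50% of €447 = €223.50. Cost to owner: €1,273.50. OOP to date €1,273.50. Insurer: €1,497 − €1,273.50 = €223.50.
Claim 2 — €1,279: 50% coinsurance on €1,279 = €639.50. Owner owes €639.50 (running OOP €1,913). Plan pays €1,279 − €639.50 = €639.50.
Claim 3 — €692: deductible met; 50% of €692 = €346. Cost to owner: €346. OOP to date €2,259. Insurer: €692 − €346 = €346.
Claim 4 — €7,028: deductible met; 50% of €7,028 = €3,514. Adding that to €2,259 gives €5,773, past the €4,750 cap; owner pays only €4,750 − €2,259 = €2,491. Insurer: €7,028 − €2,491 = €4,537.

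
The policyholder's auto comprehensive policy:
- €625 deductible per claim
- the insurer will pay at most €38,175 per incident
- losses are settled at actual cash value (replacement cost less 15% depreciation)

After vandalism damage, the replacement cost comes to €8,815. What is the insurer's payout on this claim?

€6,867.75

At 15% depreciation, ACV = €8,815 − €1,322.25 = €7,492.75.
After the deductible, €7,492.75 − €625 = €6,867.75 remains.
€6,867.75 is within the €38,175 limit, so the insurer pays €6,867.75.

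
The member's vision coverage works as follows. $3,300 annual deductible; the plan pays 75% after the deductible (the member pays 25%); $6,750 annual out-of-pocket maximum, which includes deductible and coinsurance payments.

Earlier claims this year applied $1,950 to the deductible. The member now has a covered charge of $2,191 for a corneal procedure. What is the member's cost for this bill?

Deductible still to meet: $3,300 − $1,950 = $1,350.
That leaves $2,191 − $1,350 = $841 for coinsurance.
25% of $841 = $210.25 falls to the member.
So the member owes $1,350 + $210.25 = $1,560.25 before any cap.
Total out-of-pocket so far would be $1,950 + $1,560.25 = $3,510.25, below the $6,750 cap — no reduction.

$1,560.25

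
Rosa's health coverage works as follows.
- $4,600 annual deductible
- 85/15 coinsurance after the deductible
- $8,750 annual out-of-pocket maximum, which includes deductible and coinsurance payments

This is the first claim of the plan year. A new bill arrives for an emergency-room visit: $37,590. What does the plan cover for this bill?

The full $4,600 deductible is still open; $4,600 of this bill applies to it.
The remaining $32,990 (= $37,590 − $4,600) moves to coinsurance.
Coinsurance: $32,990 × 15% = $4,948.50.
So the patient owes $4,600 + $4,948.50 = $9,548.50 before any cap.
Adding $9,548.50 to the $0 already spent would give $9,548.50, which exceeds the $8,750 cap; the patient pays just $8,750 − $0 = $8,750.
The plan picks up $37,590 − $8,750 = $28,840.

$28,840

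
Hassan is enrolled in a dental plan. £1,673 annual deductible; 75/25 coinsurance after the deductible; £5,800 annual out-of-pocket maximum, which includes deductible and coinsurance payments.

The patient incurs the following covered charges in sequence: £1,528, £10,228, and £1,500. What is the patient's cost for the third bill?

£375

Claim 1 — £1,528: all of it applies to the deductible. Cost to patient: £1,528. OOP to date £1,528.
Claim 2 — £10,228: £145 finishes the deductible; £10,083 goes to coinsurance; coinsurance £10,083 × 25% = £2,520.75. Patient owes £2,665.75 (running OOP £4,193.75).
Claim 3 — £1,500: deductible met; 25% of £1,500 = £375. Patient pays £375; OOP now £4,568.75.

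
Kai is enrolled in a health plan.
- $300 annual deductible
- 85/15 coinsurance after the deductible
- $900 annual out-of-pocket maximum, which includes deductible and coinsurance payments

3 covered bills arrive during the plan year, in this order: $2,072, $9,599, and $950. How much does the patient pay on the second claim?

$334.20

Bill 1, $2,072: $300 to deductible, leaving $1,772; coinsurance $1,772 × 15% = $265.80. Patient pays $565.80; OOP now $565.80.
Bill 2, $9,599: deductible already satisfied, so patient's share is 15% × $9,599 = $1,439.85. OOP would hit $2,005.65 > $900, so the cap limits the patient to $900 − $565.80 = $334.20.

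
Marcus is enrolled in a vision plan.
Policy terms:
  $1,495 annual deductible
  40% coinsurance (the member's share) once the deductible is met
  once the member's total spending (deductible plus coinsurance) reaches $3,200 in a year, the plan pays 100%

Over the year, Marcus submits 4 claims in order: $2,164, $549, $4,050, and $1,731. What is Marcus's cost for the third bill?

$1,217.80

Claim 1 ($2,164): $1,495 finishes the deductible; $669 goes to coinsurance; 40% of $669 = $267.60. Member pays $1,762.60; OOP now $1,762.60.
Claim 2 ($549): deductible already satisfied, so member's share is 40% × $549 = $219.60. Member pays $219.60; OOP now $1,982.20.
Claim 3 ($4,050): deductible met; 40% of $4,050 = $1,620. OOP would hit $3,602.20 > $3,200, so the cap limits the member to $3,200 − $1,982.20 = $1,217.80.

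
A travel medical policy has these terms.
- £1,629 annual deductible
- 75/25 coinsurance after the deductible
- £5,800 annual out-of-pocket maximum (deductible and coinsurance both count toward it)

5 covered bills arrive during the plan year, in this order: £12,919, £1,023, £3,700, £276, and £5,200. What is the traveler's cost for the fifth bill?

£98.75

Claim 1 (£12,919): £1,629 finishes the deductible; £11,290 goes to coinsurance; 25% of £11,290 = £2,822.50. Traveler owes £4,451.50 (running OOP £4,451.50).
Claim 2 (£1,023): deductible met; 25% of £1,023 = £255.75. Cost to traveler: £255.75. OOP to date £4,707.25.
Claim 3 (£3,700): deductible met; 25% of £3,700 = £925. Traveler owes £925 (running OOP £5,632.25).
Claim 4 (£276): 25% coinsurance on £276 = £69. Traveler pays £69; OOP now £5,701.25.
Claim 5 (£5,200): deductible met; 25% of £5,200 = £1,300. Adding that to £5,701.25 gives £7,001.25, past the £5,800 cap; traveler pays only £5,800 − £5,701.25 = £98.75.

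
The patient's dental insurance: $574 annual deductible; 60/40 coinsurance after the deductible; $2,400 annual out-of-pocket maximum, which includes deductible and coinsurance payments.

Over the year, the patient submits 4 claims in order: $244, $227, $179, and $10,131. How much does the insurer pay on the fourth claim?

$8,335.40

Claim 1 — $244: entire amount goes to the deductible. Patient owes $244 (running OOP $244). Plan pays $244 − $244 = $0.
Claim 2 — $227: entire amount goes to the deductible. Cost to patient: $227. OOP to date $471. Plan pays $227 − $227 = $0.
Claim 3 — $179: $103 to deductible, leaving $76; 40% of $76 = $30.40. Patient pays $133.40; OOP now $604.40. Plan pays $179 − $133.40 = $45.60.
Claim 4 — $10,131: 40% coinsurance on $10,131 = $4,052.40. OOP would hit $4,656.80 > $2,400, so the cap limits the patient to $2,400 − $604.40 = $1,795.60. Plan pays $10,131 − $1,795.60 = $8,335.40.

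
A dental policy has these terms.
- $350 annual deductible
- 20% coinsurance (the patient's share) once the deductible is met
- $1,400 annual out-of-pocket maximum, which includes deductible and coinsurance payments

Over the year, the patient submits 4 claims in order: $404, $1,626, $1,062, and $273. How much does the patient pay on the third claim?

$212.40

#1 ($404): $350 to deductible, leaving $54; coinsurance $54 × 20% = $10.80. Cost to patient: $360.80. OOP to date $360.80.
#2 ($1,626): deductible already satisfied, so patient's share is 20% × $1,626 = $325.20. Patient owes $325.20 (running OOP $686).
#3 ($1,062): 20% coinsurance on $1,062 = $212.40. Patient pays $212.40; OOP now $898.40.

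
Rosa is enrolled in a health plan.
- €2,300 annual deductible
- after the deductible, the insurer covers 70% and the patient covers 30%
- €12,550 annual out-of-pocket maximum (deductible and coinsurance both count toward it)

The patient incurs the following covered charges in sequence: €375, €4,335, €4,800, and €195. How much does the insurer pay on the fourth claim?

Bill 1, €375: all of it applies to the deductible. Patient pays €375; OOP now €375. Plan pays €375 − €375 = €0.
Bill 2, €4,335: deductible takes €1,925, €2,410 remains; 30% of €2,410 = €723. Patient pays €2,648; OOP now €3,023. Insurer: €4,335 − €2,648 = €1,687.
Bill 3, €4,800: 30% coinsurance on €4,800 = €1,440. Cost to patient: €1,440. OOP to date €4,463. Insurer: €4,800 − €1,440 = €3,360.
Bill 4, €195: deductible already satisfied, so patient's share is 30% × €195 = €58.50. Patient pays €58.50; OOP now €4,521.50. Plan pays €195 − €58.50 = €136.50.

€136.50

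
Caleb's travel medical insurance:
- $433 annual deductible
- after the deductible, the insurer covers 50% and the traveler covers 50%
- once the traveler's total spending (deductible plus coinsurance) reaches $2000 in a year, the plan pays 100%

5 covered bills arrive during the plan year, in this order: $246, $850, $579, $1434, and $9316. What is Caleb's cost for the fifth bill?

Claim 1 — $246: fully absorbed by the deductible. Traveler owes $246 (running OOP $246).
Claim 2 — $850: deductible takes $187, $663 remains; 50% of $663 = $331.50. Cost to traveler: $518.50. OOP to date $764.50.
Claim 3 — $579: 50% coinsurance on $579 = $289.50. Traveler pays $289.50; OOP now $1054.
Claim 4 — $1434: 50% coinsurance on $1434 = $717. Traveler pays $717; OOP now $1771.
Claim 5 — $9316: deductible met; 50% of $9316 = $4658. Adding that to $1771 gives $6429, past the $2000 cap; traveler pays only $2000 − $1771 = $229.

$229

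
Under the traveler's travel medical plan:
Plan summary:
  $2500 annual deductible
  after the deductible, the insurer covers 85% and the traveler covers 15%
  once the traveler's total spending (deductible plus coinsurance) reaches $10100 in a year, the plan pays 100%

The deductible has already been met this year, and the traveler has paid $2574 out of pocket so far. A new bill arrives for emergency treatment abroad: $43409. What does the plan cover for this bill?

$36897.65

The deductible is already satisfied, so the full bill goes to coinsurance.
Coinsurance: $43409 × 15% = $6511.35.
Year-to-date out-of-pocket becomes $2574 + $6511.35 = $9085.35, still under the $10100 maximum, so no cap applies.
The plan picks up $43409 − $6511.35 = $36897.65.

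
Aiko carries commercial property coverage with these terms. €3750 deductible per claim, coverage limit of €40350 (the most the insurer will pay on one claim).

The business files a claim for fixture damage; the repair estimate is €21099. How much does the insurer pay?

Subtract the deductible: €21099 − €3750 = €17349.
€17349 is within the €40350 limit, so the insurer pays €17349.

€17349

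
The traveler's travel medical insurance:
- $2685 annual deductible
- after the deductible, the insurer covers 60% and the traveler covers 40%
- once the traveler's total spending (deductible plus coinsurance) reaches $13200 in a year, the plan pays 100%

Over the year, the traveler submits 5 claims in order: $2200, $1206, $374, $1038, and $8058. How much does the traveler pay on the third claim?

Bill 1, $2200: fully absorbed by the deductible. Cost to traveler: $2200. OOP to date $2200.
Bill 2, $1206: $485 to deductible, leaving $721; traveler's 40% is $288.40. Traveler pays $773.40; OOP now $2973.40.
Bill 3, $374: 40% coinsurance on $374 = $149.60. Cost to traveler: $149.60. OOP to date $3123.

$149.60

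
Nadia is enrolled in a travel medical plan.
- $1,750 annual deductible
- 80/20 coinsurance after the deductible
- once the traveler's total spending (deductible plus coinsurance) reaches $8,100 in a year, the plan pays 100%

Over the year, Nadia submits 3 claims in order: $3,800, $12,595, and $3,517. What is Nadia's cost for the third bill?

Bill 1, $3,800: $1,750 to deductible, leaving $2,050; coinsurance $2,050 × 20% = $410. Traveler owes $2,160 (running OOP $2,160).
Bill 2, $12,595: 20% coinsurance on $12,595 = $2,519. Traveler owes $2,519 (running OOP $4,679).
Bill 3, $3,517: deductible met; 20% of $3,517 = $703.40. Traveler owes $703.40 (running OOP $5,382.40).

$703.40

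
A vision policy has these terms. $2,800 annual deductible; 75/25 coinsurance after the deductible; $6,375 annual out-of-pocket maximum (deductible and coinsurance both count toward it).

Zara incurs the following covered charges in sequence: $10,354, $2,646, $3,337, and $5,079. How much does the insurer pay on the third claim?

$2,502.75

Claim 1 ($10,354): deductible takes $2,800, $7,554 remains; 25% of $7,554 = $1,888.50. Member pays $4,688.50; OOP now $4,688.50. Insurer: $10,354 − $4,688.50 = $5,665.50.
Claim 2 ($2,646): deductible met; 25% of $2,646 = $661.50. Member owes $661.50 (running OOP $5,350). Insurer: $2,646 − $661.50 = $1,984.50.
Claim 3 ($3,337): 25% coinsurance on $3,337 = $834.25. Cost to member: $834.25. OOP to date $6,184.25. Plan pays $3,337 − $834.25 = $2,502.75.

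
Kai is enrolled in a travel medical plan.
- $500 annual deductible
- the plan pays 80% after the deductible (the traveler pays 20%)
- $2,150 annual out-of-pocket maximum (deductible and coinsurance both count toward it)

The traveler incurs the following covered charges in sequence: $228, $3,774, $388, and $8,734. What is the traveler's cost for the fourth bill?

Claim 1 — $228: all of it applies to the deductible. Cost to traveler: $228. OOP to date $228.
Claim 2 — $3,774: $272 finishes the deductible; $3,502 goes to coinsurance; traveler's 20% is $700.40. Traveler pays $972.40; OOP now $1,200.40.
Claim 3 — $388: 20% coinsurance on $388 = $77.60. Traveler owes $77.60 (running OOP $1,278).
Claim 4 — $8,734: deductible already satisfied, so traveler's share is 20% × $8,734 = $1,746.80. OOP would hit $3,024.80 > $2,150, so the cap limits the traveler to $2,150 − $1,278 = $872.

$872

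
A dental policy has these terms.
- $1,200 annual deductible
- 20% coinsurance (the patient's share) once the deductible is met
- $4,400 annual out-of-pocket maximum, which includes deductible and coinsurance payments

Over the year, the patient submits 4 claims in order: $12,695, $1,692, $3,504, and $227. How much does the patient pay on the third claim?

Bill 1, $12,695: $1,200 to deductible, leaving $11,495; 20% of $11,495 = $2,299. Cost to patient: $3,499. OOP to date $3,499.
Bill 2, $1,692: deductible met; 20% of $1,692 = $338.40. Patient owes $338.40 (running OOP $3,837.40).
Bill 3, $3,504: deductible already satisfied, so patient's share is 20% × $3,504 = $700.80. That would push OOP to $4,538.20, over the $4,400 cap, so patient pays $4,400 − $3,837.40 = $562.60.

$562.60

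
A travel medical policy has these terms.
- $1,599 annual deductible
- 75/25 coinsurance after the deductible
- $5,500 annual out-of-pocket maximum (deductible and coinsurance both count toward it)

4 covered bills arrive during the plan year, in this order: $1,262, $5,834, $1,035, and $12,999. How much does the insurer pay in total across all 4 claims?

$15,630

Bill 1, $1,262: entire amount goes to the deductible. Traveler pays $1,262; OOP now $1,262. Plan pays $1,262 − $1,262 = $0.
Bill 2, $5,834: deductible takes $337, $5,497 remains; coinsurance $5,497 × 25% = $1,374.25. Traveler owes $1,711.25 (running OOP $2,973.25). Plan pays $5,834 − $1,711.25 = $4,122.75.
Bill 3, $1,035: 25% coinsurance on $1,035 = $258.75. Traveler owes $258.75 (running OOP $3,232). Insurer: $1,035 − $258.75 = $776.25.
Bill 4, $12,999: 25% coinsurance on $12,999 = $3,249.75. OOP would hit $6,481.75 > $5,500, so the cap limits the traveler to $5,500 − $3,232 = $2,268. Insurer: $12,999 − $2,268 = $10,731.
Insurer total: $0 + $4,122.75 + $776.25 + $10,731 = $15,630.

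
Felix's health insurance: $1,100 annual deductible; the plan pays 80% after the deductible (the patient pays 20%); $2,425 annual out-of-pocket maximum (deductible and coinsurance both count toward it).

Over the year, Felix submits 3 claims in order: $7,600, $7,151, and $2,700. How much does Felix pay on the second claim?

$25

Claim 1 ($7,600): deductible takes $1,100, $6,500 remains; patient's 20% is $1,300. Patient owes $2,400 (running OOP $2,400).
Claim 2 ($7,151): deductible already satisfied, so patient's share is 20% × $7,151 = $1,430.20. That would push OOP to $3,830.20, over the $2,425 cap, so patient pays $2,425 − $2,400 = $25.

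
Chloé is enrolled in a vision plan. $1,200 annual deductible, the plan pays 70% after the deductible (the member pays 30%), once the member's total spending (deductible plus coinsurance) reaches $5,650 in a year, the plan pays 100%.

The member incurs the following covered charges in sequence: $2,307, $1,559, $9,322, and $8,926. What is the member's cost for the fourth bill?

Bill 1, $2,307: deductible takes $1,200, $1,107 remains; member's 30% is $332.10. Member pays $1,532.10; OOP now $1,532.10.
Bill 2, $1,559: deductible already satisfied, so member's share is 30% × $1,559 = $467.70. Member pays $467.70; OOP now $1,999.80.
Bill 3, $9,322: 30% coinsurance on $9,322 = $2,796.60. Cost to member: $2,796.60. OOP to date $4,796.40.
Bill 4, $8,926: deductible already satisfied, so member's share is 30% × $8,926 = $2,677.80. Adding that to $4,796.40 gives $7,474.20, past the $5,650 cap; member pays only $5,650 − $4,796.40 = $853.60.

$853.60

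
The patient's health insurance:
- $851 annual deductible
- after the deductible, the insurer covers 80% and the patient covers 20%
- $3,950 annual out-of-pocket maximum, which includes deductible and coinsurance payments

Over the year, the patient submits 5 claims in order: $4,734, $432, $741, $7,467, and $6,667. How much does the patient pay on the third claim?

$148.20

#1 ($4,734): $851 to deductible, leaving $3,883; coinsurance $3,883 × 20% = $776.60. Cost to patient: $1,627.60. OOP to date $1,627.60.
#2 ($432): deductible met; 20% of $432 = $86.40. Cost to patient: $86.40. OOP to date $1,714.
#3 ($741): deductible met; 20% of $741 = $148.20. Patient owes $148.20 (running OOP $1,862.20).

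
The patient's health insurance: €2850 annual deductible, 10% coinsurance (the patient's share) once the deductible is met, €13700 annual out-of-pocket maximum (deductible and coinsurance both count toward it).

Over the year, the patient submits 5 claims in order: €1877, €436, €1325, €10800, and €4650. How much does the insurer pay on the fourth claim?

€9720

#1 (€1877): entire amount goes to the deductible. Patient pays €1877; OOP now €1877. Insurer: €1877 − €1877 = €0.
#2 (€436): fully absorbed by the deductible. Patient pays €436; OOP now €2313. Insurer: €436 − €436 = €0.
#3 (€1325): €537 finishes the deductible; €788 goes to coinsurance; 10% of €788 = €78.80. Patient pays €615.80; OOP now €2928.80. Insurer: €1325 − €615.80 = €709.20.
#4 (€10800): deductible met; 10% of €10800 = €1080. Cost to patient: €1080. OOP to date €4008.80. Insurer: €10800 − €1080 = €9720.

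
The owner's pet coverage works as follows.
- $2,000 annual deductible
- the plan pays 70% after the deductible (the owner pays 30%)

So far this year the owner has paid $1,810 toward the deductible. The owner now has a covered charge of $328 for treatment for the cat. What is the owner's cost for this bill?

Deductible still to meet: $2,000 − $1,810 = $190.
The remaining $138 (= $328 − $190) moves to coinsurance.
30% of $138 = $41.40 falls to the owner.
So the owner owes $190 + $41.40 = $231.40.

$231.40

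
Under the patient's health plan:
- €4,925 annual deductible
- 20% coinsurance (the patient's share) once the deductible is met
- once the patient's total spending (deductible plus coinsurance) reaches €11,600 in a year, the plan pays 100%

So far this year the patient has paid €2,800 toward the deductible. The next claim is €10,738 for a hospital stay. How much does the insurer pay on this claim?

Remaining deductible: €4,925 − €2,800 = €2,125.
That leaves €10,738 − €2,125 = €8,613 for coinsurance.
Coinsurance: €8,613 × 20% = €1,722.60.
So the patient owes €2,125 + €1,722.60 = €3,847.60 before any cap.
Total out-of-pocket so far would be €2,800 + €3,847.60 = €6,647.60, below the €11,600 cap — no reduction.
The insurer covers the remainder: €10,738 − €3,847.60 = €6,890.40.

€6,890.40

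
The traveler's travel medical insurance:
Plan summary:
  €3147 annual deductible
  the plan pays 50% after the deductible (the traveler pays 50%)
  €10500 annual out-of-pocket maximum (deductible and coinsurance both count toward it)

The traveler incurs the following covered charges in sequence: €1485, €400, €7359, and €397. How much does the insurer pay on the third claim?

€3048.50

Claim 1 (€1485): fully absorbed by the deductible. Traveler pays €1485; OOP now €1485. Insurer: €1485 − €1485 = €0.
Claim 2 (€400): entire amount goes to the deductible. Cost to traveler: €400. OOP to date €1885. Plan pays €400 − €400 = €0.
Claim 3 (€7359): €1262 to deductible, leaving €6097; coinsurance €6097 × 50% = €3048.50. Cost to traveler: €4310.50. OOP to date €6195.50. Insurer: €7359 − €4310.50 = €3048.50.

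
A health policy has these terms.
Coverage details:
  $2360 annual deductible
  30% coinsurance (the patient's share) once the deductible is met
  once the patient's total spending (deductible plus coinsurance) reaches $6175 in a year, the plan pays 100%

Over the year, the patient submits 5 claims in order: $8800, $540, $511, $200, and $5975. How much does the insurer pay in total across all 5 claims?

Claim 1 ($8800): $2360 to deductible, leaving $6440; patient's 30% is $1932. Patient pays $4292; OOP now $4292. Plan pays $8800 − $4292 = $4508.
Claim 2 ($540): deductible already satisfied, so patient's share is 30% × $540 = $162. Cost to patient: $162. OOP to date $4454. Plan pays $540 − $162 = $378.
Claim 3 ($511): deductible met; 30% of $511 = $153.30. Cost to patient: $153.30. OOP to date $4607.30. Plan pays $511 − $153.30 = $357.70.
Claim 4 ($200): deductible met; 30% of $200 = $60. Cost to patient: $60. OOP to date $4667.30. Plan pays $200 − $60 = $140.
Claim 5 ($5975): 30% coinsurance on $5975 = $1792.50. OOP would hit $6459.80 > $6175, so the cap limits the patient to $6175 − $4667.30 = $1507.70. Plan pays $5975 − $1507.70 = $4467.30.
Insurer total: $4508 + $378 + $357.70 + $140 + $4467.30 = $9851.

$9851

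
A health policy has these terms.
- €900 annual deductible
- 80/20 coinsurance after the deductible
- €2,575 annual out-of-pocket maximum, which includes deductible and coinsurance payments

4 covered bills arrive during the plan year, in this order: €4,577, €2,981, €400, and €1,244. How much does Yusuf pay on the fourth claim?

Bill 1, €4,577: deductible takes €900, €3,677 remains; 20% of €3,677 = €735.40. Cost to patient: €1,635.40. OOP to date €1,635.40.
Bill 2, €2,981: 20% coinsurance on €2,981 = €596.20. Cost to patient: €596.20. OOP to date €2,231.60.
Bill 3, €400: deductible met; 20% of €400 = €80. Patient pays €80; OOP now €2,311.60.
Bill 4, €1,244: deductible met; 20% of €1,244 = €248.80. Patient pays €248.80; OOP now €2,560.40.

€248.80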